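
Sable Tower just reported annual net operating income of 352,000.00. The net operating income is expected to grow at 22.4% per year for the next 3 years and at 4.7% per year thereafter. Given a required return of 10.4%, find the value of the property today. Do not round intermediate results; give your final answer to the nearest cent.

10114186.45

D_1 = 430848.00000
D_2 = 527357.95200
D_3 = 645486.13325
Terminal value at year 3: TV = D_3×(1+g_2)/(r−g_2) = 675823.98151/0.057 = 11856561.07913
P_0 = D_1/(1+r)^1 + D_2/(1+r)^2 + D_3/(1+r)^3 + TV/(1+r)^3
    = 390260.86957 + 432680.52930 + 479711.02162 + 8811534.02863 = 10114186.44911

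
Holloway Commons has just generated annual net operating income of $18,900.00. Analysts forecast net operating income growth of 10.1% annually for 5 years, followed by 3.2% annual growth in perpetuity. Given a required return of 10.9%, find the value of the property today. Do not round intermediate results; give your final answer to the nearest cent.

D_1 = 20808.90000
D_2 = 22910.59890
D_3 = 25224.56939
D_4 = 27772.25090
D_5 = 30577.24824
Terminal value at year 5: TV = D_5×(1+g_2)/(r−g_2) = 31555.72018/0.077 = 409814.54781
P_0 = D_1/(1+r)^1 + D_2/(1+r)^2 + D_3/(1+r)^3 + D_4/(1+r)^4 + D_5/(1+r)^5 + TV/(1+r)^5
    = 18763.66096 + 18628.30542 + 18493.92630 + 18360.51655 + 18228.06918 + 244303.47271 = 336777.95113

$336777.95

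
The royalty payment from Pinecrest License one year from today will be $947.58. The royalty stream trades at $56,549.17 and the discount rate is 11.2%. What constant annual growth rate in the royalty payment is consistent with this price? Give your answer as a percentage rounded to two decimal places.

9.52%

P = D₁/(r−g) ⇒ g = r − D₁/P = 0.112 − $947.58/$56,549.17 = 0.095243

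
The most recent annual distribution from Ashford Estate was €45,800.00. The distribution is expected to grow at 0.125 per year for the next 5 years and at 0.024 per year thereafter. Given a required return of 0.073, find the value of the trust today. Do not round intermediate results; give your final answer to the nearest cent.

D_1 = 51525.00000
D_2 = 57965.62500
D_3 = 65211.32812
D_4 = 73362.74414
D_5 = 82533.08716
Terminal value at year 5: TV = D_5×(1+g_2)/(r−g_2) = 84513.88125/0.049 = 1724773.08673
P_0 = D_1/(1+r)^1 + D_2/(1+r)^2 + D_3/(1+r)^3 + D_4/(1+r)^4 + D_5/(1+r)^5 + TV/(1+r)^5
    = 48019.57130 + 50346.70802 + 52786.62304 + 55344.78185 + 58026.91480 + 1212644.09701 = 1477168.69602

€1477168.70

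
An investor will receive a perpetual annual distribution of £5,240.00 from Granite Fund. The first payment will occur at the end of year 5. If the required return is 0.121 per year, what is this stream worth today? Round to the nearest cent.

£27423.54

Value at end of year 4: C / r = £5,240.00 / 0.121 = £43,305.7851
Discount to today: PV = £43,305.7851 / (1 + 0.121)^4 = £43,305.7851 / 1.579147 = £27,423.54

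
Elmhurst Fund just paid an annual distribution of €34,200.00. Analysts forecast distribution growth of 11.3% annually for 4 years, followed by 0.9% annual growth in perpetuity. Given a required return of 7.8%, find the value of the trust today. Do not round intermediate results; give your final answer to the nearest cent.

€716565.25

D_1 = 38064.60000
D_2 = 42365.89980
D_3 = 47153.24648
D_4 = 52481.56333
Terminal value at year 4: TV = D_4×(1+g_2)/(r−g_2) = 52953.89740/0.069 = 767447.78840
P_0 = D_1/(1+r)^1 + D_2/(1+r)^2 + D_3/(1+r)^3 + D_4/(1+r)^4 + TV/(1+r)^4
    = 35310.38961 + 36456.83083 + 37640.49417 + 38862.58814 + 568294.94826 = 716565.25101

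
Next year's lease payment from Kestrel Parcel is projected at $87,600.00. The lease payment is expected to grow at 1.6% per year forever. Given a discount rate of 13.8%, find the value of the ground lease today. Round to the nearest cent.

Growing perpetuity: P = D₁ / (r − g) = $87,600.0000 / (0.138 − 0.016) = $718,032.79

$718032.79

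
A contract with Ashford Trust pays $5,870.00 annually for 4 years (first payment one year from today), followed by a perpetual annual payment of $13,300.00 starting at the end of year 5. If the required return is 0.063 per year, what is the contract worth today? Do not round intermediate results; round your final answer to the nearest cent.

$185541.26

PV of 4-year annuity: $5,870.00 × [1 − (1+0.063)^−4] / 0.063 = 20201.21793
Perpetuity value at year 4: $13,300.00 / 0.063 = 211111.11111
PV of perpetuity: 211111.11111 / (1+0.063)^4 = 165340.03812
Total PV = 20201.21793 + 165340.03812 = 185541.25605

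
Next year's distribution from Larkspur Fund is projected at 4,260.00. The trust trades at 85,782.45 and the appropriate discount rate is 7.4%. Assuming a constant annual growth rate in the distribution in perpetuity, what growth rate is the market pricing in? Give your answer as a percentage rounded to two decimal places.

2.43%

P = D₁/(r−g) ⇒ g = r − D₁/P = 0.074 − 4,260.00/85,782.45 = 0.024339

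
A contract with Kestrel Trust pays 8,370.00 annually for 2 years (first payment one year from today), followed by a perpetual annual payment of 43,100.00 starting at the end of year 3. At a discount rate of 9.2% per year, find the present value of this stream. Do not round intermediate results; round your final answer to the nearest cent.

PV of 2-year annuity: 8,370.00 × [1 − (1+0.092)^−2] / 0.092 = 14683.91499
Perpetuity value at year 2: 43,100.00 / 0.092 = 468478.26087
PV of perpetuity: 468478.26087 / (1+0.092)^2 = 392865.74762
Total PV = 14683.91499 + 392865.74762 = 407549.66261

407549.66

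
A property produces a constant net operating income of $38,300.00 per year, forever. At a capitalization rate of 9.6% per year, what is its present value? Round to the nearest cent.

$398958.33

Level perpetuity: PV = C / r = $38,300.00 / 0.096 = $398,958.33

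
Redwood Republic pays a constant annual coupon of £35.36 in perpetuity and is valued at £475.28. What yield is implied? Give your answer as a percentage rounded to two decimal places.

7.44%

P = C/r ⇒ r = C/P = £35.36/£475.28 = 0.074398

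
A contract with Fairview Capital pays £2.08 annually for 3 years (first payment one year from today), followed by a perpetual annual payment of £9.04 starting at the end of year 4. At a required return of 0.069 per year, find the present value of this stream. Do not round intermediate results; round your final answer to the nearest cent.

£112.72

PV of 3-year annuity: £2.08 × [1 − (1+0.069)^−3] / 0.069 = 5.46857
Perpetuity value at year 3: £9.04 / 0.069 = 131.01449
PV of perpetuity: 131.01449 / (1+0.069)^3 = 107.24726
Total PV = 5.46857 + 107.24726 = 112.71583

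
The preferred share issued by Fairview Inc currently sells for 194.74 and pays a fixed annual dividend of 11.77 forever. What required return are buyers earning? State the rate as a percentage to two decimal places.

6.04%

P = C/r ⇒ r = C/P = 11.77/194.74 = 0.060440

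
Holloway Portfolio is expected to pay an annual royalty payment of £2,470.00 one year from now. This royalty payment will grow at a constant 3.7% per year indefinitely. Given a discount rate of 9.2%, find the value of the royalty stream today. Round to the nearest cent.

Growing perpetuity: P = D₁ / (r − g) = £2,470.0000 / (0.092 − 0.037) = £44,909.09

£44909.09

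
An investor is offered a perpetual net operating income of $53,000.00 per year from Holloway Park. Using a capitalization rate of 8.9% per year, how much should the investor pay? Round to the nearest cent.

Level perpetuity: PV = C / r = $53,000.00 / 0.089 = $595,505.62

$595505.62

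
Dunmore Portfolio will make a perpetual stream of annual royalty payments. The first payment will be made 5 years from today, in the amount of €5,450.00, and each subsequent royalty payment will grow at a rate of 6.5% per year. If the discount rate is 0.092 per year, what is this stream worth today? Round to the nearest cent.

Value at end of year 4: C₁ / (r − g) = €5,450.00 / (0.092 − 0.065) = €201,851.8519
Discount to today: PV = €201,851.8519 / (1 + 0.092)^4 = €201,851.8519 / 1.421970 = €141,952.22

€141952.22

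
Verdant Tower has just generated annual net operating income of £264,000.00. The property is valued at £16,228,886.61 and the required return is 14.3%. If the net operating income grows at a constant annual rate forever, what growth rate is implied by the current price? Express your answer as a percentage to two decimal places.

P = D₀(1+g)/(r−g) ⇒ P(r−g) = D₀(1+g) ⇒ g(P+D₀) = P·r − D₀
g = (P·r − D₀)/(P + D₀) = (£16,228,886.61×0.143 − £264,000.00) / (£16,228,886.61 + £264,000.00) = 0.124704

12.47%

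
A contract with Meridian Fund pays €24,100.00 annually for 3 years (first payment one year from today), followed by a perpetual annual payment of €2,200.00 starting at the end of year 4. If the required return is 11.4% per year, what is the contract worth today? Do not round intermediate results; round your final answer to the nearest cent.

€72445.47

PV of 3-year annuity: €24,100.00 × [1 − (1+0.114)^−3] / 0.114 = 58486.20966
Perpetuity value at year 3: €2,200.00 / 0.114 = 19298.24561
PV of perpetuity: 19298.24561 / (1+0.114)^3 = 13959.25552
Total PV = 58486.20966 + 13959.25552 = 72445.46518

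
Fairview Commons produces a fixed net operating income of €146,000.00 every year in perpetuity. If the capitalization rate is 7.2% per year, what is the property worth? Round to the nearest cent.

Level perpetuity: PV = C / r = €146,000.00 / 0.072 = €2,027,777.78

€2027777.78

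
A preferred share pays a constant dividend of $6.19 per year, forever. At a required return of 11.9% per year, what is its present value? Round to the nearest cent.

Level perpetuity: PV = C / r = $6.19 / 0.119 = $52.02

$52.02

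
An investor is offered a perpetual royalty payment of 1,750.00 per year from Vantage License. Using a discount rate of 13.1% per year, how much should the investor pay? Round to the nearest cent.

13358.78

Level perpetuity: PV = C / r = 1,750.00 / 0.131 = 13,358.78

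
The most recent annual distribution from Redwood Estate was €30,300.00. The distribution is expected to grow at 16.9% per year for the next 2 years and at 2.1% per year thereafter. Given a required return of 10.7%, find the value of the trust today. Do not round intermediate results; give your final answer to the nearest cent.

€466933.24

D_1 = 35420.70000
D_2 = 41406.79830
Terminal value at year 2: TV = D_2×(1+g_2)/(r−g_2) = 42276.34106/0.086 = 491585.36121
P_0 = D_1/(1+r)^1 + D_2/(1+r)^2 + TV/(1+r)^2
    = 31997.01897 + 33789.08327 + 401147.13971 = 466933.24195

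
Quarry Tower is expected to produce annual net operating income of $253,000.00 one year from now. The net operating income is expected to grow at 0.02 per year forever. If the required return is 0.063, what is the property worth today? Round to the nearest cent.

$5883720.93

Growing perpetuity: P = D₁ / (r − g) = $253,000.0000 / (0.063 − 0.02) = $5,883,720.93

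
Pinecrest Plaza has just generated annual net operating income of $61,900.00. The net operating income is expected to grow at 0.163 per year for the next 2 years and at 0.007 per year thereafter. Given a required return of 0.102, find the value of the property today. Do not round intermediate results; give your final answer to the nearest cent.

$865059.15

D_1 = 71989.70000
D_2 = 83724.02110
Terminal value at year 2: TV = D_2×(1+g_2)/(r−g_2) = 84310.08925/0.095 = 887474.62366
P_0 = D_1/(1+r)^1 + D_2/(1+r)^2 + TV/(1+r)^2
    = 65326.40653 + 68942.47804 + 730790.26721 = 865059.15178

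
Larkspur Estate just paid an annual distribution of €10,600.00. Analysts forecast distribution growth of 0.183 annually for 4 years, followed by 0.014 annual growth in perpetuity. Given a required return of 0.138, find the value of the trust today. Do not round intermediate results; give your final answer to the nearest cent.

€147986.61

D_1 = 12539.80000
D_2 = 14834.58340
D_3 = 17549.31216
D_4 = 20760.83629
Terminal value at year 4: TV = D_4×(1+g_2)/(r−g_2) = 21051.48800/0.124 = 169770.06448
P_0 = D_1/(1+r)^1 + D_2/(1+r)^2 + D_3/(1+r)^3 + D_4/(1+r)^4 + TV/(1+r)^4
    = 11019.15641 + 11454.88756 + 11907.84884 + 12378.72160 + 101225.99757 = 147986.61197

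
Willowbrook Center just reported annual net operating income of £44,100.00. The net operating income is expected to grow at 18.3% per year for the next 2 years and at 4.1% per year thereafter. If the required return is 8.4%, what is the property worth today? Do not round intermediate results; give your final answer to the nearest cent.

£1372195.74

D_1 = 52170.30000
D_2 = 61717.46490
Terminal value at year 2: TV = D_2×(1+g_2)/(r−g_2) = 64247.88096/0.043 = 1494136.76653
P_0 = D_1/(1+r)^1 + D_2/(1+r)^2 + TV/(1+r)^2
    = 48127.58303 + 52522.99882 + 1271545.15745 = 1372195.73929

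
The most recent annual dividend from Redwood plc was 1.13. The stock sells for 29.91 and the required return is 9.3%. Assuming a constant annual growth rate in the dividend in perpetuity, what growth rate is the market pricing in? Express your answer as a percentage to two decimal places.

5.32%

P = D₀(1+g)/(r−g) ⇒ P(r−g) = D₀(1+g) ⇒ g(P+D₀) = P·r − D₀
g = (P·r − D₀)/(P + D₀) = (29.91×0.093 − 1.13) / (29.91 + 1.13) = 0.053210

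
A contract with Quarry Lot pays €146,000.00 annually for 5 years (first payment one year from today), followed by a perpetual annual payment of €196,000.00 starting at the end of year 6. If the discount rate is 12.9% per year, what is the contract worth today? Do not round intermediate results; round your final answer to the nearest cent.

PV of 5-year annuity: €146,000.00 × [1 − (1+0.129)^−5] / 0.129 = 514771.19388
Perpetuity value at year 5: €196,000.00 / 0.129 = 1519379.84496
PV of perpetuity: 1519379.84496 / (1+0.129)^5 = 828317.14633
Total PV = 514771.19388 + 828317.14633 = 1343088.34021

€1343088.34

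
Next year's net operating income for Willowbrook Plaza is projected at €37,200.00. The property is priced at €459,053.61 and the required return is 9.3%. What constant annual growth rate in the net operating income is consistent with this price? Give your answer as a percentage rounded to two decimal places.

1.20%

P = D₁/(r−g) ⇒ g = r − D₁/P = 0.093 − €37,200.00/€459,053.61 = 0.011964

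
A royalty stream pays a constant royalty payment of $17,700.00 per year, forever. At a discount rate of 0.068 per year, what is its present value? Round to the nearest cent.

$260294.12

Level perpetuity: PV = C / r = $17,700.00 / 0.068 = $260,294.12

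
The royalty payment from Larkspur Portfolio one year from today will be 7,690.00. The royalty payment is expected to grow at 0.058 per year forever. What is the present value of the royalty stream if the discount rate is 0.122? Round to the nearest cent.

120156.25

Growing perpetuity: P = D₁ / (r − g) = 7,690.0000 / (0.122 − 0.058) = 120,156.25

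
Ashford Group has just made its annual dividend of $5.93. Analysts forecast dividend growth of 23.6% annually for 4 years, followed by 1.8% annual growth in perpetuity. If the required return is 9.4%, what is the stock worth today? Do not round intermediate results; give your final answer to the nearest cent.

$161.90

D_1 = 7.32948
D_2 = 9.05924
D_3 = 11.19722
D_4 = 13.83976
Terminal value at year 4: TV = D_4×(1+g_2)/(r−g_2) = 14.08888/0.076 = 185.37995
P_0 = D_1/(1+r)^1 + D_2/(1+r)^2 + D_3/(1+r)^3 + D_4/(1+r)^4 + TV/(1+r)^4
    = 6.69971 + 7.56932 + 8.55181 + 9.66183 + 129.41764 = 161.90031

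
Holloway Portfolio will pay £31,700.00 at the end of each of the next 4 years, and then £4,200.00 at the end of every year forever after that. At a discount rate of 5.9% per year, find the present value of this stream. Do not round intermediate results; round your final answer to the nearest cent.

£166695.45

PV of 4-year annuity: £31,700.00 × [1 − (1+0.059)^−4] / 0.059 = 110095.84143
Perpetuity value at year 4: £4,200.00 / 0.059 = 71186.44068
PV of perpetuity: 71186.44068 / (1+0.059)^4 = 56599.60995
Total PV = 110095.84143 + 56599.60995 = 166695.45138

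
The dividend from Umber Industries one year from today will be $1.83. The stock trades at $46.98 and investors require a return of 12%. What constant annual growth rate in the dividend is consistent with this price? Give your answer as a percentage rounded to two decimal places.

P = D₁/(r−g) ⇒ g = r − D₁/P = 0.12 − $1.83/$46.98 = 0.081047

8.10%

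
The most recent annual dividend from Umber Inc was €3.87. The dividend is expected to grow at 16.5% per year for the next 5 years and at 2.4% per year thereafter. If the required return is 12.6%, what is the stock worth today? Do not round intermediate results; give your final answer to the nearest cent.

D_1 = 4.50855
D_2 = 5.25246
D_3 = 6.11912
D_4 = 7.12877
D_5 = 8.30502
Terminal value at year 5: TV = D_5×(1+g_2)/(r−g_2) = 8.50434/0.102 = 83.37587
P_0 = D_1/(1+r)^1 + D_2/(1+r)^2 + D_3/(1+r)^3 + D_4/(1+r)^4 + D_5/(1+r)^5 + TV/(1+r)^5
    = 4.00404 + 4.14272 + 4.28621 + 4.43467 + 4.58827 + 46.06260 = 67.51851

€67.52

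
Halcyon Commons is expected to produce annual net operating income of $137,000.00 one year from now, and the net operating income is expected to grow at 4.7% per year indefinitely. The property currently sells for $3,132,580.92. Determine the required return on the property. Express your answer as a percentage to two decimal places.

P = D₁/(r − g) ⇒ r = D₁/P + g = $137,000.0000/$3,132,580.92 + 0.047 = 0.043734 + 0.047 = 0.090734

9.07%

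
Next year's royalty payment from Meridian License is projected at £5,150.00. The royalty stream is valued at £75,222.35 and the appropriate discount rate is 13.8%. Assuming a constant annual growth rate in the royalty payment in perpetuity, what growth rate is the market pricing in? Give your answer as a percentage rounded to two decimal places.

P = D₁/(r−g) ⇒ g = r − D₁/P = 0.138 − £5,150.00/£75,222.35 = 0.069536

6.95%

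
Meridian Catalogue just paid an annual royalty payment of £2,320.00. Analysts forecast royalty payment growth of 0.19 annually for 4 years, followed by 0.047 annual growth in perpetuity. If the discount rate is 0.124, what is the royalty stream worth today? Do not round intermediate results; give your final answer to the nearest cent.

D_1 = 2760.80000
D_2 = 3285.35200
D_3 = 3909.56888
D_4 = 4652.38697
Terminal value at year 4: TV = D_4×(1+g_2)/(r−g_2) = 4871.04915/0.077 = 63260.37863
P_0 = D_1/(1+r)^1 + D_2/(1+r)^2 + D_3/(1+r)^3 + D_4/(1+r)^4 + TV/(1+r)^4
    = 2456.22776 + 2600.45465 + 2753.15039 + 2914.81225 + 39633.87561 = 50358.52066

£50358.52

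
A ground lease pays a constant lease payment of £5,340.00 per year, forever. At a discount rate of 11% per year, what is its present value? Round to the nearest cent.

Level perpetuity: PV = C / r = £5,340.00 / 0.11 = £48,545.45

£48545.45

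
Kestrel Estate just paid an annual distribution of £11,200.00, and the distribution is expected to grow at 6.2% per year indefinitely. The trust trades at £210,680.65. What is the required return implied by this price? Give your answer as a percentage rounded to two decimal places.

11.85%

D₁ = £11,200.00 × 1.062 = £11,894.4000
P = D₁/(r − g) ⇒ r = D₁/P + g = £11,894.4000/£210,680.65 + 0.062 = 0.056457 + 0.062 = 0.118457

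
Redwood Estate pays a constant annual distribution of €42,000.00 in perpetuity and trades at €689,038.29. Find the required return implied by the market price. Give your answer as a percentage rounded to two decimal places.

6.10%

P = C/r ⇒ r = C/P = €42,000.00/€689,038.29 = 0.060955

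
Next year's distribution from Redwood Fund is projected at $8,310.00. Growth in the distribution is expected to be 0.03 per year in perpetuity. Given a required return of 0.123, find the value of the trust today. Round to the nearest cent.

Growing perpetuity: P = D₁ / (r − g) = $8,310.0000 / (0.123 − 0.03) = $89,354.84

$89354.84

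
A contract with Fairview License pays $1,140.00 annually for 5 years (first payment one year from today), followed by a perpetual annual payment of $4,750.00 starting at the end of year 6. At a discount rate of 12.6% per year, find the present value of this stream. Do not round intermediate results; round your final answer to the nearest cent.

PV of 5-year annuity: $1,140.00 × [1 − (1+0.126)^−5] / 0.126 = 4049.08846
Perpetuity value at year 5: $4,750.00 / 0.126 = 37698.41270
PV of perpetuity: 37698.41270 / (1+0.126)^5 = 20827.21076
Total PV = 4049.08846 + 20827.21076 = 24876.29923

$24876.30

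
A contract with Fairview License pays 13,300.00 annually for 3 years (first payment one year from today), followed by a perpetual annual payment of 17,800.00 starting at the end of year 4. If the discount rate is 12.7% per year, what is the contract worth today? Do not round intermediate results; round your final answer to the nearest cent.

PV of 3-year annuity: 13,300.00 × [1 − (1+0.127)^−3] / 0.127 = 31563.99250
Perpetuity value at year 3: 17,800.00 / 0.127 = 140157.48031
PV of perpetuity: 140157.48031 / (1+0.127)^3 = 97913.94147
Total PV = 31563.99250 + 97913.94147 = 129477.93398

129477.93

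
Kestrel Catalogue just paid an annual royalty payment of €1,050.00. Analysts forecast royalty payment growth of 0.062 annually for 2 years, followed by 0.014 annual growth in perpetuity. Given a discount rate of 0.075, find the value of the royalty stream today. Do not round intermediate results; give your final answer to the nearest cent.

€19096.57

D_1 = 1115.10000
D_2 = 1184.23620
Terminal value at year 2: TV = D_2×(1+g_2)/(r−g_2) = 1200.81551/0.061 = 19685.50011
P_0 = D_1/(1+r)^1 + D_2/(1+r)^2 + TV/(1+r)^2
    = 1037.30233 + 1024.75820 + 17034.50523 = 19096.56576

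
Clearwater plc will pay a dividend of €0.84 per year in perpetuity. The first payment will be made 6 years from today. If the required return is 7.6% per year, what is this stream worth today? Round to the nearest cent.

€7.66

Value at end of year 5: C / r = €0.84 / 0.076 = €11.0526
Discount to today: PV = €11.0526 / (1 + 0.076)^5 = €11.0526 / 1.442319 = €7.66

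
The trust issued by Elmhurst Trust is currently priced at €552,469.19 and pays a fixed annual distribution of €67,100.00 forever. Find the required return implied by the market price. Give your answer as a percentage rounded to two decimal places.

12.15%

P = C/r ⇒ r = C/P = €67,100.00/€552,469.19 = 0.121455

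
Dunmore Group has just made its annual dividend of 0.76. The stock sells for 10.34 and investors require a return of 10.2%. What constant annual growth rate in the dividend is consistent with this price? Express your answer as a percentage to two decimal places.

2.65%

P = D₀(1+g)/(r−g) ⇒ P(r−g) = D₀(1+g) ⇒ g(P+D₀) = P·r − D₀
g = (P·r − D₀)/(P + D₀) = (10.34×0.102 − 0.76) / (10.34 + 0.76) = 0.026548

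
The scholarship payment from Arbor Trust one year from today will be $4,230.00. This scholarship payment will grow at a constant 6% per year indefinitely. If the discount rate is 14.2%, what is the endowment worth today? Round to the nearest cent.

$51585.37

Growing perpetuity: P = D₁ / (r − g) = $4,230.0000 / (0.142 − 0.06) = $51,585.37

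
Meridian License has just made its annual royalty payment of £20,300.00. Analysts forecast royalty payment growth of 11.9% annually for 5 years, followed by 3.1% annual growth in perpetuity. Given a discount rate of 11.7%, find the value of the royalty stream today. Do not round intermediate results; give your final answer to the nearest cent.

D_1 = 22715.70000
D_2 = 25418.86830
D_3 = 28443.71363
D_4 = 31828.51555
D_5 = 35616.10890
Terminal value at year 5: TV = D_5×(1+g_2)/(r−g_2) = 36720.20828/0.086 = 426979.16600
P_0 = D_1/(1+r)^1 + D_2/(1+r)^2 + D_3/(1+r)^3 + D_4/(1+r)^4 + D_5/(1+r)^5 + TV/(1+r)^5
    = 20336.34736 + 20372.75980 + 20409.23743 + 20445.78038 + 20482.38876 + 245550.49786 = 347597.01160

£347597.01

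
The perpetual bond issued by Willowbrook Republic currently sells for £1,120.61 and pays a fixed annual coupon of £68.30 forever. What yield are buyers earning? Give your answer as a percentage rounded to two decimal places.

6.09%

P = C/r ⇒ r = C/P = £68.30/£1,120.61 = 0.060949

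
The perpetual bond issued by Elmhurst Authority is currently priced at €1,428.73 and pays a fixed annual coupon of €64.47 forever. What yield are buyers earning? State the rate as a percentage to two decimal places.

4.51%

P = C/r ⇒ r = C/P = €64.47/€1,428.73 = 0.045124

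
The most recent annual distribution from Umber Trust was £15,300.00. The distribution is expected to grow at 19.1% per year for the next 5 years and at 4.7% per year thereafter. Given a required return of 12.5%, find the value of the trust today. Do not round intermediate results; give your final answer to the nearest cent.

£364175.94

D_1 = 18222.30000
D_2 = 21702.75930
D_3 = 25847.98633
D_4 = 30784.95171
D_5 = 36664.87749
Terminal value at year 5: TV = D_5×(1+g_2)/(r−g_2) = 38388.12673/0.078 = 492155.47095
P_0 = D_1/(1+r)^1 + D_2/(1+r)^2 + D_3/(1+r)^3 + D_4/(1+r)^4 + D_5/(1+r)^5 + TV/(1+r)^5
    = 16197.60000 + 17147.85920 + 18153.86694 + 19218.89380 + 20346.40224 + 273111.32233 = 364175.94450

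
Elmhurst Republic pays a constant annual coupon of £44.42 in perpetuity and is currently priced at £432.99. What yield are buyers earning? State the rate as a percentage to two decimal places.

10.26%

P = C/r ⇒ r = C/P = £44.42/£432.99 = 0.102589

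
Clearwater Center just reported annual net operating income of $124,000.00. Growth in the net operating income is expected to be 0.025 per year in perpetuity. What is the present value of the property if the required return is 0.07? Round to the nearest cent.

$2824444.44

D₁ = D₀ × (1 + g) = $124,000.00 × 1.025 = $127,100.0000
Growing perpetuity: P = D₁ / (r − g) = $127,100.0000 / (0.07 − 0.025) = $2,824,444.44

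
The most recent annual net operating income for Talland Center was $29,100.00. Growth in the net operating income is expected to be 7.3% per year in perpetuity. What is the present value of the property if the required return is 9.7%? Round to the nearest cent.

D₁ = D₀ × (1 + g) = $29,100.00 × 1.073 = $31,224.3000
Growing perpetuity: P = D₁ / (r − g) = $31,224.3000 / (0.097 − 0.073) = $1,301,012.50

$1301012.50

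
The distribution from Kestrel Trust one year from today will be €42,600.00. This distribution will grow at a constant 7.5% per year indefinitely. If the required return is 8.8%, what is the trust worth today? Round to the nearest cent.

Growing perpetuity: P = D₁ / (r − g) = €42,600.0000 / (0.088 − 0.075) = €3,276,923.08

€3276923.08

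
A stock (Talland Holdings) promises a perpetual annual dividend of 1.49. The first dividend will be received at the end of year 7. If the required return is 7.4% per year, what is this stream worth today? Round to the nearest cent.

Value at end of year 6: C / r = 1.49 / 0.074 = 20.1351
Discount to today: PV = 20.1351 / (1 + 0.074)^6 = 20.1351 / 1.534708 = 13.12

13.12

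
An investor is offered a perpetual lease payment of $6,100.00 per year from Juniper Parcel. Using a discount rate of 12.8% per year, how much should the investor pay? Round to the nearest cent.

Level perpetuity: PV = C / r = $6,100.00 / 0.128 = $47,656.25

$47656.25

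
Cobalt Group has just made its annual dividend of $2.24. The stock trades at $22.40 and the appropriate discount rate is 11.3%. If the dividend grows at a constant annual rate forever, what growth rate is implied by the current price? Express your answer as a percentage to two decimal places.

P = D₀(1+g)/(r−g) ⇒ P(r−g) = D₀(1+g) ⇒ g(P+D₀) = P·r − D₀
g = (P·r − D₀)/(P + D₀) = ($22.40×0.113 − $2.24) / ($22.40 + $2.24) = 0.011818

1.18%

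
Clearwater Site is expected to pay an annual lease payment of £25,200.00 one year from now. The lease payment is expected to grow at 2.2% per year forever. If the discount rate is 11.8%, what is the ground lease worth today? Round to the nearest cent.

Growing perpetuity: P = D₁ / (r − g) = £25,200.0000 / (0.118 − 0.022) = £262,500.00

£262500.00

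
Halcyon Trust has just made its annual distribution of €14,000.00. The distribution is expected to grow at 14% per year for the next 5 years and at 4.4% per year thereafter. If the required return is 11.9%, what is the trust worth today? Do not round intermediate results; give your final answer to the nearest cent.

€287906.71

D_1 = 15960.00000
D_2 = 18194.40000
D_3 = 20741.61600
D_4 = 23645.44224
D_5 = 26955.80415
Terminal value at year 5: TV = D_5×(1+g_2)/(r−g_2) = 28141.85954/0.075 = 375224.79382
P_0 = D_1/(1+r)^1 + D_2/(1+r)^2 + D_3/(1+r)^3 + D_4/(1+r)^4 + D_5/(1+r)^5 + TV/(1+r)^5
    = 14262.73458 + 14530.39984 + 14803.08831 + 15080.89426 + 15363.91372 + 213865.67904 = 287906.70976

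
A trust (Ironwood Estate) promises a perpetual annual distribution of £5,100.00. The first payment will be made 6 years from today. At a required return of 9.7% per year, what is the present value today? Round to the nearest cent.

Value at end of year 5: C / r = £5,100.00 / 0.097 = £52,577.3196
Discount to today: PV = £52,577.3196 / (1 + 0.097)^5 = £52,577.3196 / 1.588668 = £33,095.22

£33095.22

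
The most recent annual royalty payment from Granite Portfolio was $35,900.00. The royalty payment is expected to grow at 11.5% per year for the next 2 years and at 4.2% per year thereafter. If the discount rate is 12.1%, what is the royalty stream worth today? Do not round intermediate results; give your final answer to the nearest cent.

D_1 = 40028.50000
D_2 = 44631.77750
Terminal value at year 2: TV = D_2×(1+g_2)/(r−g_2) = 46506.31215/0.079 = 588687.49563
P_0 = D_1/(1+r)^1 + D_2/(1+r)^2 + TV/(1+r)^2
    = 35707.85013 + 35516.72872 + 468461.15608 = 539685.73493

$539685.73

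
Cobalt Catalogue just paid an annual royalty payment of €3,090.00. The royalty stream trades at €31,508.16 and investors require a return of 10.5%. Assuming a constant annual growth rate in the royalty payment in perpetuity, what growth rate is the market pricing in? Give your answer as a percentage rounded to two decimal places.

P = D₀(1+g)/(r−g) ⇒ P(r−g) = D₀(1+g) ⇒ g(P+D₀) = P·r − D₀
g = (P·r − D₀)/(P + D₀) = (€31,508.16×0.105 − €3,090.00) / (€31,508.16 + €3,090.00) = 0.006311

0.63%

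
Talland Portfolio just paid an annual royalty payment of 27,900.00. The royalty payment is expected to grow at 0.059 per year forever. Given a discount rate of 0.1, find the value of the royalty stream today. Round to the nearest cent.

D₁ = D₀ × (1 + g) = 27,900.00 × 1.059 = 29,546.1000
Growing perpetuity: P = D₁ / (r − g) = 29,546.1000 / (0.1 − 0.059) = 720,636.59

720636.59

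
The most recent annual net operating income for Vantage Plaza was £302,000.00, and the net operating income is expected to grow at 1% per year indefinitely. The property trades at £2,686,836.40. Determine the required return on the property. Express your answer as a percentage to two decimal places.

12.35%

D₁ = £302,000.00 × 1.01 = £305,020.0000
P = D₁/(r − g) ⇒ r = D₁/P + g = £305,020.0000/£2,686,836.40 + 0.01 = 0.113524 + 0.01 = 0.123524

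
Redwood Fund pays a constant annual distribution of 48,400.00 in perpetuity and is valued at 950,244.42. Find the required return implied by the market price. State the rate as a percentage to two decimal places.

5.09%

P = C/r ⇒ r = C/P = 48,400.00/950,244.42 = 0.050934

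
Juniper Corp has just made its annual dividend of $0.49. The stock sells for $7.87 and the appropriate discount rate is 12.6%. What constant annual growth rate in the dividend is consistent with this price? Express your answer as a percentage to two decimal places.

6.00%

P = D₀(1+g)/(r−g) ⇒ P(r−g) = D₀(1+g) ⇒ g(P+D₀) = P·r − D₀
g = (P·r − D₀)/(P + D₀) = ($7.87×0.126 − $0.49) / ($7.87 + $0.49) = 0.060002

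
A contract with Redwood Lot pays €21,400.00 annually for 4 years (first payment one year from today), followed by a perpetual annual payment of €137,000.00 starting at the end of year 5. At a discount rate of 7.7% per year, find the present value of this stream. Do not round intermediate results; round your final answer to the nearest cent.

PV of 4-year annuity: €21,400.00 × [1 − (1+0.077)^−4] / 0.077 = 71355.41432
Perpetuity value at year 4: €137,000.00 / 0.077 = 1779220.77922
PV of perpetuity: 1779220.77922 / (1+0.077)^4 = 1322412.75296
Total PV = 71355.41432 + 1322412.75296 = 1393768.16728

€1393768.17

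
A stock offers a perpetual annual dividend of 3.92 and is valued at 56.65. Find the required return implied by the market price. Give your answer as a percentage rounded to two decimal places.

P = C/r ⇒ r = C/P = 3.92/56.65 = 0.069197

6.92%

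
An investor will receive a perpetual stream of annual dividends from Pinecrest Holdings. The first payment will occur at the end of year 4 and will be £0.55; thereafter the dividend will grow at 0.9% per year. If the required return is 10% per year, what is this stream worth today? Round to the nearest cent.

Value at end of year 3: C₁ / (r − g) = £0.55 / (0.1 − 0.009) = £6.0440
Discount to today: PV = £6.0440 / (1 + 0.1)^3 = £6.0440 / 1.331000 = £4.54

£4.54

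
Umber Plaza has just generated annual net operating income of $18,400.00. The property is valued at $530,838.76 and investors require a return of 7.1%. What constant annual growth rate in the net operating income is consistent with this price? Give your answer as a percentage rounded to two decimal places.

P = D₀(1+g)/(r−g) ⇒ P(r−g) = D₀(1+g) ⇒ g(P+D₀) = P·r − D₀
g = (P·r − D₀)/(P + D₀) = ($530,838.76×0.071 − $18,400.00) / ($530,838.76 + $18,400.00) = 0.035121

3.51%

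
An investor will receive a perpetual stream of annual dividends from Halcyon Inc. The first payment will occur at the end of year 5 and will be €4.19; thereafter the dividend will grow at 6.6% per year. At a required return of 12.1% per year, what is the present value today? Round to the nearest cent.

€48.24

Value at end of year 4: C₁ / (r − g) = €4.19 / (0.121 − 0.066) = €76.1818
Discount to today: PV = €76.1818 / (1 + 0.121)^4 = €76.1818 / 1.579147 = €48.24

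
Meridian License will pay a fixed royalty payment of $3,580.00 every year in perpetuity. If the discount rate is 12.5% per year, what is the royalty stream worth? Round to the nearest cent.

Level perpetuity: PV = C / r = $3,580.00 / 0.125 = $28,640.00

$28640.00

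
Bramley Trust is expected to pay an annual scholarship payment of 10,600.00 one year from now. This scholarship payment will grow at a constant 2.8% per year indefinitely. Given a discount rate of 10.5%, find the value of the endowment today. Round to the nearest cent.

137662.34

Growing perpetuity: P = D₁ / (r − g) = 10,600.0000 / (0.105 − 0.028) = 137,662.34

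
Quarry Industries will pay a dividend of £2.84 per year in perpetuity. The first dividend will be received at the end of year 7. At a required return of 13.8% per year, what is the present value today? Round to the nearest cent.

£9.48

Value at end of year 6: C / r = £2.84 / 0.138 = £20.5797
Discount to today: PV = £20.5797 / (1 + 0.138)^6 = £20.5797 / 2.171969 = £9.48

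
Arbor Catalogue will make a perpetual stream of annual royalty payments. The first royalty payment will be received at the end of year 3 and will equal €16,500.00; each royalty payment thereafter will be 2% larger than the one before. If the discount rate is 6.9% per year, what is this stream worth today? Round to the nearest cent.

€294667.65

Value at end of year 2: C₁ / (r − g) = €16,500.00 / (0.069 − 0.02) = €336,734.6939
Discount to today: PV = €336,734.6939 / (1 + 0.069)^2 = €336,734.6939 / 1.142761 = €294,667.65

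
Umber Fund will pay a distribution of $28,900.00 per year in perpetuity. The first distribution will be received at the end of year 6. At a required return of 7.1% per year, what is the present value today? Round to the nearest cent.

Value at end of year 5: C / r = $28,900.00 / 0.071 = $407,042.2535
Discount to today: PV = $407,042.2535 / (1 + 0.071)^5 = $407,042.2535 / 1.409118 = $288,863.15

$288863.15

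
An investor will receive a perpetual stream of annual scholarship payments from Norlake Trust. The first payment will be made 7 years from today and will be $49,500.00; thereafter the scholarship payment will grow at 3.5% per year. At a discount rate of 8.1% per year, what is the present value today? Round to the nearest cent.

$674362.18

Value at end of year 6: C₁ / (r − g) = $49,500.00 / (0.081 − 0.035) = $1,076,086.9565
Discount to today: PV = $1,076,086.9565 / (1 + 0.081)^6 = $1,076,086.9565 / 1.595711 = $674,362.18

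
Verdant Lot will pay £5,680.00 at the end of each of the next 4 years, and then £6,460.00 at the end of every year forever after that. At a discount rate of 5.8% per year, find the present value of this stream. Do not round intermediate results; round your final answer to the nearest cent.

PV of 4-year annuity: £5,680.00 × [1 − (1+0.058)^−4] / 0.058 = 19772.27255
Perpetuity value at year 4: £6,460.00 / 0.058 = 111379.31034
PV of perpetuity: 111379.31034 / (1+0.058)^4 = 88891.83135
Total PV = 19772.27255 + 88891.83135 = 108664.10390

£108664.10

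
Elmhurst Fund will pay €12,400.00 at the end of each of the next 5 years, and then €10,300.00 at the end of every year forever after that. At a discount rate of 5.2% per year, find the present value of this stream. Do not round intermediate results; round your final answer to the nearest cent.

€207118.78

PV of 5-year annuity: €12,400.00 × [1 − (1+0.052)^−5] / 0.052 = 53389.99691
Perpetuity value at year 5: €10,300.00 / 0.052 = 198076.92308
PV of perpetuity: 198076.92308 / (1+0.052)^5 = 153728.78049
Total PV = 53389.99691 + 153728.78049 = 207118.77739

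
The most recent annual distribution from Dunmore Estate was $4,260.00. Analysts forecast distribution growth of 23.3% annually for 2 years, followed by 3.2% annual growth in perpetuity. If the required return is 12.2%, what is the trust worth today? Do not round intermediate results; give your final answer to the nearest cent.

$68817.22

D_1 = 5252.58000
D_2 = 6476.43114
Terminal value at year 2: TV = D_2×(1+g_2)/(r−g_2) = 6683.67694/0.09 = 74263.07707
P_0 = D_1/(1+r)^1 + D_2/(1+r)^2 + TV/(1+r)^2
    = 4681.44385 + 5144.58134 + 58991.19941 = 68817.22460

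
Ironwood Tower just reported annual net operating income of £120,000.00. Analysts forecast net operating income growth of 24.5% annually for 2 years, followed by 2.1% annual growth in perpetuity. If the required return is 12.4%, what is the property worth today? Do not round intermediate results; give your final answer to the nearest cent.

D_1 = 149400.00000
D_2 = 186003.00000
Terminal value at year 2: TV = D_2×(1+g_2)/(r−g_2) = 189909.06300/0.103 = 1843777.31068
P_0 = D_1/(1+r)^1 + D_2/(1+r)^2 + TV/(1+r)^2
    = 132918.14947 + 147226.95381 + 1459405.04702 = 1739550.15030

£1739550.15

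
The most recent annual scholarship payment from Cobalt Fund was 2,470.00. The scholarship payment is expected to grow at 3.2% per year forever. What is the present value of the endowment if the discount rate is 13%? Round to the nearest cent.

26010.61

D₁ = D₀ × (1 + g) = 2,470.00 × 1.032 = 2,549.0400
Growing perpetuity: P = D₁ / (r − g) = 2,549.0400 / (0.13 − 0.032) = 26,010.61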